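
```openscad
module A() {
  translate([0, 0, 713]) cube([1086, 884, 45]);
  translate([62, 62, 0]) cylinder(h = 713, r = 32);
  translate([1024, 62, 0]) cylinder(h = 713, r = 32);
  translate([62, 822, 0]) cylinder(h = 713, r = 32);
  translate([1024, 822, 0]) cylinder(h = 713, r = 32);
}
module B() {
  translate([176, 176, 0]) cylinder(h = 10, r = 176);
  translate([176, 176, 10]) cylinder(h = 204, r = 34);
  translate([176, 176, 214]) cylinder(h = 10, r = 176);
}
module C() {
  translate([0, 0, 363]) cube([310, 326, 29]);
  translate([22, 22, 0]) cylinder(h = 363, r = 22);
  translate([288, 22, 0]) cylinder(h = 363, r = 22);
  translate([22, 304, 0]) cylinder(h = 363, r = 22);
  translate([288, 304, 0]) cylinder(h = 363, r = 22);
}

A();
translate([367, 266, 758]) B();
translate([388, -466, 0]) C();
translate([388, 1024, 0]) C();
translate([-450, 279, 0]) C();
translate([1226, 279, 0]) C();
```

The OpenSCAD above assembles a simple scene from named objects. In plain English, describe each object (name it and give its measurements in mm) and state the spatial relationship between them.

A is a rectangular dining table. The top is 1086×884×45 mm with its upper surface at z = 758 mm. It stands on four round legs of 64 mm diameter, each leg's bounding box inset 30 mm from the nearest pair of top edges, running from the floor to the underside of the top.

B is a spool: two coaxial disc flanges of radius 176 mm and thickness 10 mm, joined by a core cylinder of radius 34 mm and height 204 mm. The lower flange rests on z = 0 and the three cylinders share a vertical axis.

C is a four-legged stool. The seat is 310×326 mm, 29 mm thick, top at z = 392 mm. It stands on four round legs, each 44 mm in diameter, from z = 0 to the seat underside, each leg's axis is inset half a diameter from the nearest pair of seat edges (so the leg's bounding box is flush with the corner).

The spool is on top of the table, centred. Four stools sit around the table at the −y, +y, −x, +x sides.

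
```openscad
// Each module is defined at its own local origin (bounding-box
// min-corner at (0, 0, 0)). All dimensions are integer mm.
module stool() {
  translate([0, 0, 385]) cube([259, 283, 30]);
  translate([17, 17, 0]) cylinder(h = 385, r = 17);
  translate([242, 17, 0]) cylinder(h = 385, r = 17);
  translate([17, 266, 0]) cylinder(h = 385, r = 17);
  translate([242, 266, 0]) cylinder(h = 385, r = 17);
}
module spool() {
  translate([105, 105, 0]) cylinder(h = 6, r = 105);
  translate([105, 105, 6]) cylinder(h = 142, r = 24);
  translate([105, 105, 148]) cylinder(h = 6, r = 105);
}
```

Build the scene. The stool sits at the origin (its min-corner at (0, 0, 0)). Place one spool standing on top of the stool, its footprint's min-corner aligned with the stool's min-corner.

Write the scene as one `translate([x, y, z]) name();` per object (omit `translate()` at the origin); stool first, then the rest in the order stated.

stool();
translate([0, 0, 415]) spool();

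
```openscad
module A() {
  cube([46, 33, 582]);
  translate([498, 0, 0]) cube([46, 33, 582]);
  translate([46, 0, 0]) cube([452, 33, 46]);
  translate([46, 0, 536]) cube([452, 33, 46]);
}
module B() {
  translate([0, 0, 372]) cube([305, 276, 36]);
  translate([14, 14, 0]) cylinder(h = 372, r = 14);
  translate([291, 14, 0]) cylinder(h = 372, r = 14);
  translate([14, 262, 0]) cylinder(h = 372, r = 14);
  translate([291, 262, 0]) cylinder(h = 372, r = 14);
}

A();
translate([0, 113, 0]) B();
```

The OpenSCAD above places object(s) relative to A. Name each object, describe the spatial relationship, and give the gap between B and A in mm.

A is a picture frame. B is a stool. The stool is on the floor beside the picture frame on its +y side. The gap between the stool and the picture frame is 80 mm.

The stool's nearest face is 80 mm from the picture frame's +y face.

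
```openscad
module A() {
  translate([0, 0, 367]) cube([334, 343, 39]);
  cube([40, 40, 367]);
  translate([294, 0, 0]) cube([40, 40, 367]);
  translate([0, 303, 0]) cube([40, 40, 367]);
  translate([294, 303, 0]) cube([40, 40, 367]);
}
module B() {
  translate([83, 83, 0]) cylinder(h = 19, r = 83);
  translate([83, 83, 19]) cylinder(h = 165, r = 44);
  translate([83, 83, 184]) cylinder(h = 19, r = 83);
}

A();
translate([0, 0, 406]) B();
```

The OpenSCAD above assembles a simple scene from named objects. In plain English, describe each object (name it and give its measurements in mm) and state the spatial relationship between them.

A is a simple wooden stool: a rectangular seat 334 mm (x) by 343 mm (y), 39 mm thick, top face at z = 406 mm, on four square legs, each 40×40 mm in cross-section. The legs rest on z = 0, each flush with a corner of the seat.

B is a spool: two coaxial disc flanges of radius 83 mm and thickness 19 mm, joined by a core cylinder of radius 44 mm and height 165 mm. The lower flange rests on z = 0 and the three cylinders share a vertical axis.

The spool is on top of the stool.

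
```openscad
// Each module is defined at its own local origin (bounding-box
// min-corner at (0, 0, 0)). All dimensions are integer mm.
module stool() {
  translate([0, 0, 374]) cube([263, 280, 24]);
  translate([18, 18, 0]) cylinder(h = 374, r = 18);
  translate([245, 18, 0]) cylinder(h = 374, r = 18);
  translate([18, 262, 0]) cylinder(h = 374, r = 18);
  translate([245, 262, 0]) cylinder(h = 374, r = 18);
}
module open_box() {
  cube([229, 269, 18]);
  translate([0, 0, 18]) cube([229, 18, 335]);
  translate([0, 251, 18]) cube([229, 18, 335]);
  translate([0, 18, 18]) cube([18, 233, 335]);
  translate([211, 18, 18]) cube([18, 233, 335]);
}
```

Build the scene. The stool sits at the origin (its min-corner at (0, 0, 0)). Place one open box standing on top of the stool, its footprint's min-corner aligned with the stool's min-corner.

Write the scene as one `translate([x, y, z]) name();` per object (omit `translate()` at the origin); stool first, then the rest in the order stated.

stool();
translate([0, 0, 398]) open_box();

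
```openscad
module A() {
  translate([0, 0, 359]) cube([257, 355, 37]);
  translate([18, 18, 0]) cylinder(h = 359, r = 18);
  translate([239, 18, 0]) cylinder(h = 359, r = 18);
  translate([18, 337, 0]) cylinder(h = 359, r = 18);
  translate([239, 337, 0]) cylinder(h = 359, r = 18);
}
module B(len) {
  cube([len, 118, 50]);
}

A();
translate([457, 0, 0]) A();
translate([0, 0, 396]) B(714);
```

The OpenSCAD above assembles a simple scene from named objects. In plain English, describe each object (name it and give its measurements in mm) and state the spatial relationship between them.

A is a simple wooden stool: a rectangular seat 257 mm (x) by 355 mm (y), 37 mm thick, top face at z = 396 mm, on four round legs, each 36 mm in diameter. The legs rest on z = 0, each leg's axis is inset half a diameter from the nearest pair of seat edges (so the leg's bounding box is flush with the corner).

B is a rectangular beam 714 mm long (x), 118 mm deep (y), 50 mm thick (z).

The beam spans the tops of two stools placed 200 mm apart, resting at z = 396 mm.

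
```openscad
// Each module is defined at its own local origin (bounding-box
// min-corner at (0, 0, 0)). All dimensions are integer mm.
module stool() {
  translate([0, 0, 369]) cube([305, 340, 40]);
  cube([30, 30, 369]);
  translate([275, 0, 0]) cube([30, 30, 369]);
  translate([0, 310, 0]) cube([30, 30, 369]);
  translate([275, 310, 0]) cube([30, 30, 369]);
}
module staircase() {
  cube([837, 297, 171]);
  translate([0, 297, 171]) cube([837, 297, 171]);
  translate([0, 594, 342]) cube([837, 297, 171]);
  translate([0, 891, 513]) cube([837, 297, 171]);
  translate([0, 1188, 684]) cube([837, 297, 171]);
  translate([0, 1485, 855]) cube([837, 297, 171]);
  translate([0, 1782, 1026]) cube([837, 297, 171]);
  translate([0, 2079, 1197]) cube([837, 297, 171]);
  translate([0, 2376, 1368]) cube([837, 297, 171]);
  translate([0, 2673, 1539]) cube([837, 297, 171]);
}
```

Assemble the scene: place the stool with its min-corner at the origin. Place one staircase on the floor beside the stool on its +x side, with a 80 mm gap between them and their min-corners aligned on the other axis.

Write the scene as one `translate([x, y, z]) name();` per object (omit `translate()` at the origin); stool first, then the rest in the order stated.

stool();
translate([385, 0, 0]) staircase();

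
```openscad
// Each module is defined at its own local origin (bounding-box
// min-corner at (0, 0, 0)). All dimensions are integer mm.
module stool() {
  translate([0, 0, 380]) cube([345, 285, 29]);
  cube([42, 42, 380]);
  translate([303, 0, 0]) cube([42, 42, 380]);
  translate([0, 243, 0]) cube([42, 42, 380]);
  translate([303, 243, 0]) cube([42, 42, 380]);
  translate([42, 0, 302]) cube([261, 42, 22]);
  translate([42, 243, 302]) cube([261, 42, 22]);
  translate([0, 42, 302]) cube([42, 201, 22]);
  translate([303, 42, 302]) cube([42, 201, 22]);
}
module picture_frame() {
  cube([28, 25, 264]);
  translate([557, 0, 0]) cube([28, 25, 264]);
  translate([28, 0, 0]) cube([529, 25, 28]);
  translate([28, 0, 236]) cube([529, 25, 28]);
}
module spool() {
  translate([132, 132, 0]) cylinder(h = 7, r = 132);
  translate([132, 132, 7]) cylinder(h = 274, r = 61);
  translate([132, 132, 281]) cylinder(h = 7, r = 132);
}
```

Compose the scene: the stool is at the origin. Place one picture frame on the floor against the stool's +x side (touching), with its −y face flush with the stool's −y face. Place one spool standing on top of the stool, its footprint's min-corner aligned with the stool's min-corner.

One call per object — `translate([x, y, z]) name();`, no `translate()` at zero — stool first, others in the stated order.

stool();
translate([345, 0, 0]) picture_frame();
translate([0, 0, 409]) spool();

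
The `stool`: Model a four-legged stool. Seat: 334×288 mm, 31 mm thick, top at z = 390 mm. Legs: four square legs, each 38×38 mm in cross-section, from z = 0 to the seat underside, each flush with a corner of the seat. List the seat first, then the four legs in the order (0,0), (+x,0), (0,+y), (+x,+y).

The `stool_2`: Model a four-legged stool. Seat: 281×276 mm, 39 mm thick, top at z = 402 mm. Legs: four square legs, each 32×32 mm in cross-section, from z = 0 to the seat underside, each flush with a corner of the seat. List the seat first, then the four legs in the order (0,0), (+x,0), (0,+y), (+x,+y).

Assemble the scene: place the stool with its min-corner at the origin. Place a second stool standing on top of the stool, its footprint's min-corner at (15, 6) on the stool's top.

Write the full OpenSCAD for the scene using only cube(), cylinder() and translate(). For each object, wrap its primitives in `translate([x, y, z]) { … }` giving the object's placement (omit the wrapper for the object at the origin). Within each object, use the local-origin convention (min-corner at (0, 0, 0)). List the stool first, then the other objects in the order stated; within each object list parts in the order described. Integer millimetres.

translate([0, 0, 359]) cube([334, 288, 31]);
cube([38, 38, 359]);
translate([296, 0, 0]) cube([38, 38, 359]);
translate([0, 250, 0]) cube([38, 38, 359]);
translate([296, 250, 0]) cube([38, 38, 359]);
translate([15, 6, 390]) {
  translate([0, 0, 363]) cube([281, 276, 39]);
  cube([32, 32, 363]);
  translate([249, 0, 0]) cube([32, 32, 363]);
  translate([0, 244, 0]) cube([32, 32, 363]);
  translate([249, 244, 0]) cube([32, 32, 363]);
}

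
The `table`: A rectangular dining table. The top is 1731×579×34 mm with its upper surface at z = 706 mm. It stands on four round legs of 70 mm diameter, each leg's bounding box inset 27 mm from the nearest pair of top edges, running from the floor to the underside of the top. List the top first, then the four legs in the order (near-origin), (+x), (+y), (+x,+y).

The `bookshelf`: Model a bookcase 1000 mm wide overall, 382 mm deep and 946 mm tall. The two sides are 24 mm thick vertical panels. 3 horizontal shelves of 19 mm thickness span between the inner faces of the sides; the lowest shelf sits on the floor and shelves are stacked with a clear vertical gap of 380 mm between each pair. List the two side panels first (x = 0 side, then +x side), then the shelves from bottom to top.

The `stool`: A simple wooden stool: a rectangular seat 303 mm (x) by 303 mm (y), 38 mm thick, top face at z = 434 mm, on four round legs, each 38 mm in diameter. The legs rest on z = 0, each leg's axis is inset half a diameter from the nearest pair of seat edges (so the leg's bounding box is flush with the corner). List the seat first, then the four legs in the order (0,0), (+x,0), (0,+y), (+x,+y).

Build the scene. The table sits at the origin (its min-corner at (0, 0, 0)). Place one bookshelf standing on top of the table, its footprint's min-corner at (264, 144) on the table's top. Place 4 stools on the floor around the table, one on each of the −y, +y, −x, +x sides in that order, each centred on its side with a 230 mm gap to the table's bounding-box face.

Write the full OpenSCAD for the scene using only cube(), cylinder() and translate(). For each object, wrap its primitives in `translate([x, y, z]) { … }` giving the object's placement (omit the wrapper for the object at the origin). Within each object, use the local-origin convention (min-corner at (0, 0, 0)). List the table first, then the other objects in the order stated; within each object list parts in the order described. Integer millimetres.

translate([0, 0, 672]) cube([1731, 579, 34]);
translate([62, 62, 0]) cylinder(h = 672, r = 35);
translate([1669, 62, 0]) cylinder(h = 672, r = 35);
translate([62, 517, 0]) cylinder(h = 672, r = 35);
translate([1669, 517, 0]) cylinder(h = 672, r = 35);
translate([264, 144, 706]) {
  cube([24, 382, 946]);
  translate([976, 0, 0]) cube([24, 382, 946]);
  translate([24, 0, 0]) cube([952, 382, 19]);
  translate([24, 0, 399]) cube([952, 382, 19]);
  translate([24, 0, 798]) cube([952, 382, 19]);
}
translate([714, -533, 0]) {
  translate([0, 0, 396]) cube([303, 303, 38]);
  translate([19, 19, 0]) cylinder(h = 396, r = 19);
  translate([284, 19, 0]) cylinder(h = 396, r = 19);
  translate([19, 284, 0]) cylinder(h = 396, r = 19);
  translate([284, 284, 0]) cylinder(h = 396, r = 19);
}
translate([714, 809, 0]) {
  translate([0, 0, 396]) cube([303, 303, 38]);
  translate([19, 19, 0]) cylinder(h = 396, r = 19);
  translate([284, 19, 0]) cylinder(h = 396, r = 19);
  translate([19, 284, 0]) cylinder(h = 396, r = 19);
  translate([284, 284, 0]) cylinder(h = 396, r = 19);
}
translate([-533, 138, 0]) {
  translate([0, 0, 396]) cube([303, 303, 38]);
  translate([19, 19, 0]) cylinder(h = 396, r = 19);
  translate([284, 19, 0]) cylinder(h = 396, r = 19);
  translate([19, 284, 0]) cylinder(h = 396, r = 19);
  translate([284, 284, 0]) cylinder(h = 396, r = 19);
}
translate([1961, 138, 0]) {
  translate([0, 0, 396]) cube([303, 303, 38]);
  translate([19, 19, 0]) cylinder(h = 396, r = 19);
  translate([284, 19, 0]) cylinder(h = 396, r = 19);
  translate([19, 284, 0]) cylinder(h = 396, r = 19);
  translate([284, 284, 0]) cylinder(h = 396, r = 19);
}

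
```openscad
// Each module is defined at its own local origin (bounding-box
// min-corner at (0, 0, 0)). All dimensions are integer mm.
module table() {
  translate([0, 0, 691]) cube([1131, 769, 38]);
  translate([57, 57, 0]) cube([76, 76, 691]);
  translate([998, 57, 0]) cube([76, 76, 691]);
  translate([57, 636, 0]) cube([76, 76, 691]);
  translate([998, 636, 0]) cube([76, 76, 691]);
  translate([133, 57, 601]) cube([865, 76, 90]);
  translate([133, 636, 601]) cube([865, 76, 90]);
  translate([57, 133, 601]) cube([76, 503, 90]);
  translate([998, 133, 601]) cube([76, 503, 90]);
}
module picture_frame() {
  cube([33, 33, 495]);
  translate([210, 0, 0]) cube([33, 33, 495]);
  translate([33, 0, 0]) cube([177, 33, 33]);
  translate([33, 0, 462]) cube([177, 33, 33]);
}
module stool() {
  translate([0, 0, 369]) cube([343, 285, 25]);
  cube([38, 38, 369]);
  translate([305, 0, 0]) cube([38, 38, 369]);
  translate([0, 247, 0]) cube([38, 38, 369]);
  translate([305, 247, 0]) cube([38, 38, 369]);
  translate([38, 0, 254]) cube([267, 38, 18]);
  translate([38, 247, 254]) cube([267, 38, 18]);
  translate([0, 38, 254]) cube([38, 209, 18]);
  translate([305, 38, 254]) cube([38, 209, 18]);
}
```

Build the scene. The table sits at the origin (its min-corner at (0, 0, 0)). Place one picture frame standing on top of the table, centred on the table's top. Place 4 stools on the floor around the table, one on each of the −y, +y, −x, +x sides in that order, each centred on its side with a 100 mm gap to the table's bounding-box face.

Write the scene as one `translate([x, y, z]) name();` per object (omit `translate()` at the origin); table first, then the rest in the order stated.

table();
translate([444, 368, 729]) picture_frame();
translate([394, -385, 0]) stool();
translate([394, 869, 0]) stool();
translate([-443, 242, 0]) stool();
translate([1231, 242, 0]) stool();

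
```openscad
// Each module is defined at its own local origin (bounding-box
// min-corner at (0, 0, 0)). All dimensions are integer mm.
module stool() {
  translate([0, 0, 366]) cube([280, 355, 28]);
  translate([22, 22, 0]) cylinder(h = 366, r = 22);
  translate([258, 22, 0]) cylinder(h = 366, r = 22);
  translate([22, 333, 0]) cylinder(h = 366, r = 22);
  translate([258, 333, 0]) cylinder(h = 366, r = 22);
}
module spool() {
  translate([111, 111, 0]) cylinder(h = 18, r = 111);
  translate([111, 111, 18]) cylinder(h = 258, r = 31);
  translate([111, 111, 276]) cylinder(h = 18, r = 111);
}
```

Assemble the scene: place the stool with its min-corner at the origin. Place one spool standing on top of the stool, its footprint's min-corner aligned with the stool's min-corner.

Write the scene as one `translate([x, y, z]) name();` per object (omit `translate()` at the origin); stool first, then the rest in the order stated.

stool();
translate([0, 0, 394]) spool();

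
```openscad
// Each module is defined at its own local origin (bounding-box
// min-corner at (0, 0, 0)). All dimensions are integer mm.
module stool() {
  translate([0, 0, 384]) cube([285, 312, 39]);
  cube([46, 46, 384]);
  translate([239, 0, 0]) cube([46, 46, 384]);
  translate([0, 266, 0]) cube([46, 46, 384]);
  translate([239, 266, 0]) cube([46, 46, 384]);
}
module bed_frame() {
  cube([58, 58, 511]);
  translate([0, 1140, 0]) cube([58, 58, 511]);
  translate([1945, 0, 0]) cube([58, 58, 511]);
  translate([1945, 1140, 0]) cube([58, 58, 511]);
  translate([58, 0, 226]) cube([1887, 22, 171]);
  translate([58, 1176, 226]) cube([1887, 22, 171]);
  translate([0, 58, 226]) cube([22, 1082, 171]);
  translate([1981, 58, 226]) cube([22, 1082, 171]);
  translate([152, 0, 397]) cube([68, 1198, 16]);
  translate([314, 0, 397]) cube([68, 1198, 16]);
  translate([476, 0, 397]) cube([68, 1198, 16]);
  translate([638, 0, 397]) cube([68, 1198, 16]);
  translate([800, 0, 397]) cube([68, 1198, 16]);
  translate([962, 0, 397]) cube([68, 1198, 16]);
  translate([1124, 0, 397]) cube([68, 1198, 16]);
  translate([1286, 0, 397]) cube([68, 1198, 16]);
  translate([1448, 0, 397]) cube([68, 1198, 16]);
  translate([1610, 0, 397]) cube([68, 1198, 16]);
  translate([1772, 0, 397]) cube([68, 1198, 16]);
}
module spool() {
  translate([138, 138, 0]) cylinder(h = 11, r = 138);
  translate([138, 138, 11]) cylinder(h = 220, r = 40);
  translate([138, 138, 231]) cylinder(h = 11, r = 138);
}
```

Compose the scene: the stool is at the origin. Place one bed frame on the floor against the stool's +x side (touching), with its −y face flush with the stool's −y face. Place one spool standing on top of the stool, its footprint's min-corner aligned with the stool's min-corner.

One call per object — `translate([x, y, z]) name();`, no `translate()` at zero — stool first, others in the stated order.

stool();
translate([285, 0, 0]) bed_frame();
translate([0, 0, 423]) spool();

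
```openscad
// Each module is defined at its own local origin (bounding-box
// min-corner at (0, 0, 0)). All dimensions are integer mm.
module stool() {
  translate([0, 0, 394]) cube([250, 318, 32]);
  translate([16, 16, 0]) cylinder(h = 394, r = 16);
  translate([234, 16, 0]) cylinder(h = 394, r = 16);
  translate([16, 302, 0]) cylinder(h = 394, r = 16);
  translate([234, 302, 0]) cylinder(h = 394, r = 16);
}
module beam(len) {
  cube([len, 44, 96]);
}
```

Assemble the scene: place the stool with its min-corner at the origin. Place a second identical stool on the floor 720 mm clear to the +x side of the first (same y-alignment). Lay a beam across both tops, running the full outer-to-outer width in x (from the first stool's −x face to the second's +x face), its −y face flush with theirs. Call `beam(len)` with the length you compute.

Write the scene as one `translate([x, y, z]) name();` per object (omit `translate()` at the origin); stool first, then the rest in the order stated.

stool();
translate([970, 0, 0]) stool();
translate([0, 0, 426]) beam(1220);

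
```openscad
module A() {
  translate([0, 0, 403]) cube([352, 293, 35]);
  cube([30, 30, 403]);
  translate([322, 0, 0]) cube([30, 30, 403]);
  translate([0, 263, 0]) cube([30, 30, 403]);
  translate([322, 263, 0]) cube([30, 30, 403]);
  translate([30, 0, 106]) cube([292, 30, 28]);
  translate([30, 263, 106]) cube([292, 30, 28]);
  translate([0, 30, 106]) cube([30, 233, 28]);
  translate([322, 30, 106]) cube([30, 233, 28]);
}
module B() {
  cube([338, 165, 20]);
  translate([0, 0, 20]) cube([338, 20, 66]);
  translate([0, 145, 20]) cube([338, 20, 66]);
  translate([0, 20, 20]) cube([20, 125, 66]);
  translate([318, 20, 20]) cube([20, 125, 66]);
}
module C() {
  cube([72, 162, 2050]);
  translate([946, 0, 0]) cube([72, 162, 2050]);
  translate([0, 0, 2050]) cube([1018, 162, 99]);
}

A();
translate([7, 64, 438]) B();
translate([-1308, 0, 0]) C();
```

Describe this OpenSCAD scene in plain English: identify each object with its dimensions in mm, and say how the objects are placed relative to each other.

A is a four-legged stool. The seat is 352×293 mm, 35 mm thick, top at z = 438 mm. It stands on four square legs, each 30×30 mm in cross-section, from z = 0 to the seat underside, each flush with a corner of the seat. Four stretchers, 30 mm wide and 28 mm tall, connect adjacent legs with their undersides at z = 106 mm, each running between the inner faces of the legs it joins and aligned with the legs' outer faces on the other axis.

B is an open storage box with external size 338×165×86 mm and wall thickness 20 mm (the base is also 20 mm thick). The base covers the whole footprint; the four walls stand on the base, with the y-facing walls full-width and the x-facing walls fitting between their inner faces.

C is a rectangular door frame: two vertical jambs of 72×162 mm section, 2050 mm tall, with a clear opening 874 mm wide between their inner faces. A header 99 mm tall and 162 mm deep lies on top of the jambs and spans the full outside width.

The open box is on top of the stool, centred. The door frame is on the floor beside the stool on its −x side.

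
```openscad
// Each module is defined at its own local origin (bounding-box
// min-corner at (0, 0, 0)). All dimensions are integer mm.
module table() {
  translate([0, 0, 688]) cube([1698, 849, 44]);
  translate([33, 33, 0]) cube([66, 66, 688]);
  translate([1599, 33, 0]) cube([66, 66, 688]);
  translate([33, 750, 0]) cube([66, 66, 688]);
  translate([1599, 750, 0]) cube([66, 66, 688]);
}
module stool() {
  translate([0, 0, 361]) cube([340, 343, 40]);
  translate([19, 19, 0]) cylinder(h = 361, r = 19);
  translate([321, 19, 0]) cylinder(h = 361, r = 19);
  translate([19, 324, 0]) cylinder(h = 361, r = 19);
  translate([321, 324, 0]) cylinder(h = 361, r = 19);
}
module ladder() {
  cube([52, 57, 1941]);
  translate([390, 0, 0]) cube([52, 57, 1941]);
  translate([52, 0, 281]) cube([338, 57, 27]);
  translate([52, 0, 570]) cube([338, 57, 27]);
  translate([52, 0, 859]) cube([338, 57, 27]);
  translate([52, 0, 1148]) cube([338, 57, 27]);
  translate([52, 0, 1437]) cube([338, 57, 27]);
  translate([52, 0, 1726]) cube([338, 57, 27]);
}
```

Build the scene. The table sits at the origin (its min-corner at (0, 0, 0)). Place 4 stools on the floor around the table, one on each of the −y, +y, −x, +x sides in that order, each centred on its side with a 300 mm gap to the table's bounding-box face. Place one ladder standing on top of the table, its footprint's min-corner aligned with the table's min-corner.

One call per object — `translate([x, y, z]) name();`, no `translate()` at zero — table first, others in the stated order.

table();
translate([679, -643, 0]) stool();
translate([679, 1149, 0]) stool();
translate([-640, 253, 0]) stool();
translate([1998, 253, 0]) stool();
translate([0, 0, 732]) ladder();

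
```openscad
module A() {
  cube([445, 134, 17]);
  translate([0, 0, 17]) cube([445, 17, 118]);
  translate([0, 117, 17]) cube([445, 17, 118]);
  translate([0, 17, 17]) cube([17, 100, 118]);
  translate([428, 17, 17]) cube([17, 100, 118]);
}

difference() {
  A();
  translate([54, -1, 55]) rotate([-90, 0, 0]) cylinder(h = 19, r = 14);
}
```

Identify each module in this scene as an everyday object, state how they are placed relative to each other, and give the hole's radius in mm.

The subtracted cylinder has r = 14 mm.

A is an open box. The open box has a circular hole through its front wall. The hole's radius is 14 mm.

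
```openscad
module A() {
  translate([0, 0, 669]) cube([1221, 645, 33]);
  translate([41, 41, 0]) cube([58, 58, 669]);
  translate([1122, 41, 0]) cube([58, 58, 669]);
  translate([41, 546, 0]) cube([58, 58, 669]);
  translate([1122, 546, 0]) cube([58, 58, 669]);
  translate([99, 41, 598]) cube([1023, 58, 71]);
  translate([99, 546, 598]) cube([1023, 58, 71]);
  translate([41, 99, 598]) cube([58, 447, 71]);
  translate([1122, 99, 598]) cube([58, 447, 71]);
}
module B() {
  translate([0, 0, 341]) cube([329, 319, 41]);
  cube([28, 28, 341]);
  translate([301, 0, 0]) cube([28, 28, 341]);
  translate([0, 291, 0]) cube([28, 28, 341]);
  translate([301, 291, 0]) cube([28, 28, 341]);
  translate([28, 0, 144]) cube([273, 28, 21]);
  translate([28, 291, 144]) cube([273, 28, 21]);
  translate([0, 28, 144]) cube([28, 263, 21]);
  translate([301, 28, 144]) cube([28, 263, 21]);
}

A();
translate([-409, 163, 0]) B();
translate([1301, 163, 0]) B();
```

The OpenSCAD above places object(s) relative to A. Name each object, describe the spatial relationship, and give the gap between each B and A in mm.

A is a table. B is a stool. Two stools sit around the table at the −x, +x sides. The gap between each stool and the table is 80 mm.

Each stool's nearest face is 80 mm from the table's bounding box.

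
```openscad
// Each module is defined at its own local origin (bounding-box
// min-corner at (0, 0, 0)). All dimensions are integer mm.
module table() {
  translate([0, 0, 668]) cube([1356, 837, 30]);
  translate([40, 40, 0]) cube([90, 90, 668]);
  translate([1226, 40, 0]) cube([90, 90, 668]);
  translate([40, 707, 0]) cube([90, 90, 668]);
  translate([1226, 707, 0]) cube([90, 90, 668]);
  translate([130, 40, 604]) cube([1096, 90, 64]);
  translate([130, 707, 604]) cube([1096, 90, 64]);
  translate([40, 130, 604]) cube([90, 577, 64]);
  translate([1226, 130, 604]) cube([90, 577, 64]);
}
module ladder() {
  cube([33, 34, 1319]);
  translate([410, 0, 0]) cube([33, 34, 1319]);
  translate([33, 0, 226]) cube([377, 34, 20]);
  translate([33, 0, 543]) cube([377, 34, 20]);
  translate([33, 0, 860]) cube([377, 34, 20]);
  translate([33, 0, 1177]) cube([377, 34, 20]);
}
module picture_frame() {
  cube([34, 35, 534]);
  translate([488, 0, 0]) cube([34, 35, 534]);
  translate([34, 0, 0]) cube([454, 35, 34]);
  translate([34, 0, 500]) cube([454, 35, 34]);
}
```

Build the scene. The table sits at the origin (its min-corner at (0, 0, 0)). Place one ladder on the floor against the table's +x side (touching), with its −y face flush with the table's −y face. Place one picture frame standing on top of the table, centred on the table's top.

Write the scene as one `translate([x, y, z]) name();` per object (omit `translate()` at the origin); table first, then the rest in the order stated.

table();
translate([1356, 0, 0]) ladder();
translate([417, 401, 698]) picture_frame();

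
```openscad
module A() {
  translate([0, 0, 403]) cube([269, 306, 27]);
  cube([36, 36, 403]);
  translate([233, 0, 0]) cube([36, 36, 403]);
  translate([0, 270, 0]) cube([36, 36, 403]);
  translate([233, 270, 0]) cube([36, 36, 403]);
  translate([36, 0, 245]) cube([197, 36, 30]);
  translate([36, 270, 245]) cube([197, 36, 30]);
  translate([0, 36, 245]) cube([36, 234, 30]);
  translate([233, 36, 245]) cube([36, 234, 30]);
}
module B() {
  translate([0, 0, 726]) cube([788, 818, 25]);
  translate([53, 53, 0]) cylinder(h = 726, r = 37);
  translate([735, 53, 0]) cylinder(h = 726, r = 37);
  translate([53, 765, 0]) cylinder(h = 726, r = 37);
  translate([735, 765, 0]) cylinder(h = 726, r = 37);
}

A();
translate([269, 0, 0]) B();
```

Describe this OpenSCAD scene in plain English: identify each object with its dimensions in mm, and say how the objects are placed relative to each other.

A is a four-legged stool. The seat is a 269×306×27 mm slab whose top surface is at z = 430 mm; four square legs, each 36×36 mm in cross-section, run from the floor (z = 0) to the underside of the seat, each flush with a corner of the seat. Four stretchers, 36 mm wide and 30 mm tall, connect adjacent legs with their undersides at z = 245 mm, each running between the inner faces of the legs it joins and aligned with the legs' outer faces on the other axis.

B is a rectangular dining table. The top is 788×818×25 mm with its upper surface at z = 751 mm. It stands on four round legs of 74 mm diameter, each leg's bounding box inset 16 mm from the nearest pair of top edges, running from the floor to the underside of the top.

The table is against the stool's +x side, with their −y faces flush.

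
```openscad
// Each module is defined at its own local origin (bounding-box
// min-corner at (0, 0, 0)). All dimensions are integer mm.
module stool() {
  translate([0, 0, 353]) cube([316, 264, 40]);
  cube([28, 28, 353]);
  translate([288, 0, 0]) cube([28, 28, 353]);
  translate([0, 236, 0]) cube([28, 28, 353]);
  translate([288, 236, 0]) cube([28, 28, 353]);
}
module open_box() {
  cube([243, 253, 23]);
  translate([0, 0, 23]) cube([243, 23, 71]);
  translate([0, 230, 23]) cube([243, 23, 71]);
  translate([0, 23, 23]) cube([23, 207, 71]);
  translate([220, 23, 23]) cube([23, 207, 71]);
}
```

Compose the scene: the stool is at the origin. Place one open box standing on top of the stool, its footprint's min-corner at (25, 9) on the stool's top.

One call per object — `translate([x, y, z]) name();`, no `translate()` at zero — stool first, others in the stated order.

stool();
translate([25, 9, 393]) open_box();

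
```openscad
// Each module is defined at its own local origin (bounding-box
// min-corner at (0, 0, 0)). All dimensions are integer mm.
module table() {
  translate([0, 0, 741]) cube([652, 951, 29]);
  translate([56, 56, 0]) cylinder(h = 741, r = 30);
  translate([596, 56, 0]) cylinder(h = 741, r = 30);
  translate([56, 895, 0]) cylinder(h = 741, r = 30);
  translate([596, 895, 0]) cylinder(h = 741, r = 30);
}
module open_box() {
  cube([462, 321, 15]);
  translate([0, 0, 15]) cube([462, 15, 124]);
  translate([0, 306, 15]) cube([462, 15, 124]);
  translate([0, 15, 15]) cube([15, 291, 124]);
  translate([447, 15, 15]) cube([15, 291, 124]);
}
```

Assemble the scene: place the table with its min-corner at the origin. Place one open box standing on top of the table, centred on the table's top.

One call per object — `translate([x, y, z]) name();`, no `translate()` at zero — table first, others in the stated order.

table();
translate([95, 315, 770]) open_box();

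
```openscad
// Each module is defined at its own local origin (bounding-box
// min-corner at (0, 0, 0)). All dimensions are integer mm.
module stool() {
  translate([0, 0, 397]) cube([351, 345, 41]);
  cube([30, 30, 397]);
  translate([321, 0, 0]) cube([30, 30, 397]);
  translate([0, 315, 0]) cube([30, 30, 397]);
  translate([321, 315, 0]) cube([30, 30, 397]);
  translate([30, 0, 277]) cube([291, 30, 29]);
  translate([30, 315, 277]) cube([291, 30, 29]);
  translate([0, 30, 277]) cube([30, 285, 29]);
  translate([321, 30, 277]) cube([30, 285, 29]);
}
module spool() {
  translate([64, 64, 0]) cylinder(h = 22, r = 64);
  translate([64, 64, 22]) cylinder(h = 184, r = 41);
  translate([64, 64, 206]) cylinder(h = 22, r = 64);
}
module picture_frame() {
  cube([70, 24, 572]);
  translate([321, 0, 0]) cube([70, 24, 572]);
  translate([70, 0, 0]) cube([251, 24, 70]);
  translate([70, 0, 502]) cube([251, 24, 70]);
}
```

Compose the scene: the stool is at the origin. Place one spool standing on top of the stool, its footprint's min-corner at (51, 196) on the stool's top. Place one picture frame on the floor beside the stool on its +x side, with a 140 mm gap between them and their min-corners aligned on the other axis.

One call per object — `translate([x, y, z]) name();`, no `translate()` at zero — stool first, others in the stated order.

stool();
translate([51, 196, 438]) spool();
translate([491, 0, 0]) picture_frame();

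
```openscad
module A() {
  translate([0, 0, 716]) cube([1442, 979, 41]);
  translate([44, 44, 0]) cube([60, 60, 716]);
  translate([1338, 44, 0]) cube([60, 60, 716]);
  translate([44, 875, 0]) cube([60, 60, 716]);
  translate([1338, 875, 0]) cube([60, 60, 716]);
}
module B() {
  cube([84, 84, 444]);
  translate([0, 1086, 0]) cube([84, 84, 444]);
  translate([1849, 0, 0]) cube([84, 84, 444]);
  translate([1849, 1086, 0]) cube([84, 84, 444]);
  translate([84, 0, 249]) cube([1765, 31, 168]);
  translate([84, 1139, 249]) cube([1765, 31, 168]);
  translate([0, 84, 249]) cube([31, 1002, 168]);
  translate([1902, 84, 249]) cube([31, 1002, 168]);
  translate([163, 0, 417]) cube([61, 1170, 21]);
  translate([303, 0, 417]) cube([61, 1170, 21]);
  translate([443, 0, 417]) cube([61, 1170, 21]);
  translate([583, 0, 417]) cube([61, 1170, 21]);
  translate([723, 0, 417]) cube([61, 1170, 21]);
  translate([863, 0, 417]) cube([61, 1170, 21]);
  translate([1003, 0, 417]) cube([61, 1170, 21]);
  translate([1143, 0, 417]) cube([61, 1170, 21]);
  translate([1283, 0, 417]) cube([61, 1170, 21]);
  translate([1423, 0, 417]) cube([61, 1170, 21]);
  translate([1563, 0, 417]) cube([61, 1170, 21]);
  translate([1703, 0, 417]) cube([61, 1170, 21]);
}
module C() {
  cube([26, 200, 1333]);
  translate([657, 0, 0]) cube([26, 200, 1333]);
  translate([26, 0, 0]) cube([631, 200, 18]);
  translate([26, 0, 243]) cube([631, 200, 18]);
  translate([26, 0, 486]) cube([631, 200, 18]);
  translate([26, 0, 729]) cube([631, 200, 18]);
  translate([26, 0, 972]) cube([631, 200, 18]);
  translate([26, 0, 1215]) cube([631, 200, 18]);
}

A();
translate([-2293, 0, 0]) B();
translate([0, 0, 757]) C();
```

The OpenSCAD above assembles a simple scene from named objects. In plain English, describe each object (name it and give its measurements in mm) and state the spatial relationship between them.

A is a table: top 1442 mm (x) × 979 mm (y), 41 mm thick, upper face at z = 757 mm, on four 60×60 mm square legs, each inset 44 mm from the nearest pair of top edges, running from z = 0 to the bottom of the top.

B is a bed frame 1933 mm long (x) by 1170 mm wide (y). Four 84×84 mm corner posts, 444 mm tall, at the corners of the footprint. Four rails of 31 mm thickness and 168 mm height run between adjacent posts with their undersides at z = 249 mm, their outer faces flush with the outside of the frame (the two x-running rails run between the posts' inner faces; the two y-running rails run between the posts' inner faces). 12 slats, each 61 mm wide (x) and 21 mm thick, lie across the top of the two x-running rails, running the full 1170 mm width of the frame in y; the slats are evenly spaced along x between the inner faces of the end posts with equal gaps (rounded down to the nearest mm) at the −x end and between each pair — any rounding remainder accumulates at the +x end.

C is an open bookshelf. Two side panels, each 26 mm thick, 200 mm deep and 1333 mm tall, stand 683 mm apart (outside-to-outside). Between them sit 6 shelves, each 18 mm thick and 200 mm deep, spanning the full gap between the sides. The bottom shelf rests on the floor (its underside at z = 0) and the clear gap between one shelf's top and the next shelf's underside is 225 mm.

The bed frame is on the floor beside the table on its −x side. The bookshelf is on top of the table.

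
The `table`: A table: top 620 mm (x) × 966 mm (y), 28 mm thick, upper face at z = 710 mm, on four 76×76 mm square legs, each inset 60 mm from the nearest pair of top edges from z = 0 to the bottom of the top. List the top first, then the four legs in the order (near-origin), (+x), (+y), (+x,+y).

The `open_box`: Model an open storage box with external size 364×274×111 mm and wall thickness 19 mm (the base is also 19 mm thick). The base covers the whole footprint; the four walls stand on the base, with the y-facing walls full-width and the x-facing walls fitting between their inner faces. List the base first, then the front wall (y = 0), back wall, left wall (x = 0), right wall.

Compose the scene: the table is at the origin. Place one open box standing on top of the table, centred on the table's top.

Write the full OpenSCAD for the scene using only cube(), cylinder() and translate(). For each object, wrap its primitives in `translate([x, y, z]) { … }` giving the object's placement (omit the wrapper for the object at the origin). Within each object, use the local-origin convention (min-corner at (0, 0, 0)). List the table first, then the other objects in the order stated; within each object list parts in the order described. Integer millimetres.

translate([0, 0, 682]) cube([620, 966, 28]);
translate([60, 60, 0]) cube([76, 76, 682]);
translate([484, 60, 0]) cube([76, 76, 682]);
translate([60, 830, 0]) cube([76, 76, 682]);
translate([484, 830, 0]) cube([76, 76, 682]);
translate([128, 346, 710]) {
  cube([364, 274, 19]);
  translate([0, 0, 19]) cube([364, 19, 92]);
  translate([0, 255, 19]) cube([364, 19, 92]);
  translate([0, 19, 19]) cube([19, 236, 92]);
  translate([345, 19, 19]) cube([19, 236, 92]);
}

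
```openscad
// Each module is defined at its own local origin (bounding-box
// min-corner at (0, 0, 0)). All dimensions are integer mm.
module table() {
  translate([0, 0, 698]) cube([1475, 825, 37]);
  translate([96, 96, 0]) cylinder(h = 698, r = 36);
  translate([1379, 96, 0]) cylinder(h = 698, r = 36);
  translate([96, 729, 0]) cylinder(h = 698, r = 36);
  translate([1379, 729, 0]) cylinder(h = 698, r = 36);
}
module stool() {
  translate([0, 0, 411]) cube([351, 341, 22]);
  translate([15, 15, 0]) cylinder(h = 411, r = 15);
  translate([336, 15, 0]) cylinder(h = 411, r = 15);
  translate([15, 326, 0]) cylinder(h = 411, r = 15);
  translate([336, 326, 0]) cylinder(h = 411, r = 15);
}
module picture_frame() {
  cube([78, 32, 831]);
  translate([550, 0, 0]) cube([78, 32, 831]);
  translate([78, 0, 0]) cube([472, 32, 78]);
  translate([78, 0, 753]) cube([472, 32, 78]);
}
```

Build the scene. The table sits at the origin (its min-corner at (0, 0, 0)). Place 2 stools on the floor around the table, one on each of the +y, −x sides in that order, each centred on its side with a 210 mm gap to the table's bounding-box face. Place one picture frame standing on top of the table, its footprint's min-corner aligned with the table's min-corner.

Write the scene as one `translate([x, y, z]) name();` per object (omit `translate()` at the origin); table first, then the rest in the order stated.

table();
translate([562, 1035, 0]) stool();
translate([-561, 242, 0]) stool();
translate([0, 0, 735]) picture_frame();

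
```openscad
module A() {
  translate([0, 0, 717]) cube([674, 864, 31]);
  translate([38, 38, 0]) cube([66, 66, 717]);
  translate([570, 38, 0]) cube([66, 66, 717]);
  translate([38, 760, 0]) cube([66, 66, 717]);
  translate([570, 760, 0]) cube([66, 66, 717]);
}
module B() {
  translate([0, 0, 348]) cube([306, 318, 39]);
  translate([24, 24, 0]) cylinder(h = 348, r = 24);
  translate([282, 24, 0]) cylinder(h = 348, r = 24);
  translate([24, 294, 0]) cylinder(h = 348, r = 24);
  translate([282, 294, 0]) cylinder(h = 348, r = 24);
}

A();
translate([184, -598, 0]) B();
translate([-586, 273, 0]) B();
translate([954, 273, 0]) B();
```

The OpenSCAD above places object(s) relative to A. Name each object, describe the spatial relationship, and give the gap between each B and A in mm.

A is a table. B is a stool. Three stools sit around the table at the −y, −x, +x sides. The gap between each stool and the table is 280 mm.

Each stool's nearest face is 280 mm from the table's bounding box.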